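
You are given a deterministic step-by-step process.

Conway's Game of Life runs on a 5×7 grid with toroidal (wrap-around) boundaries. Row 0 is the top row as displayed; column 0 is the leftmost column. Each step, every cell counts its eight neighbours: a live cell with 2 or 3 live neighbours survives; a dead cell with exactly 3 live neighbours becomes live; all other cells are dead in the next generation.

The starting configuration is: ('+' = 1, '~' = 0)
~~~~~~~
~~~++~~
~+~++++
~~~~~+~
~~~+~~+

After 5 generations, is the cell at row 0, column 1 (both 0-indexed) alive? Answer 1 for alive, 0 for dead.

t=0: ~~~~~~~
~~~++~~
~+~++++
~~~~~+~
~~~+~~+
t=1: ~~~++~~
~~++~~~
~~++~~+
+~++~~~
~~~~~~~
t=2: ~~+++~~
~~~~~~~
~~~~+~~
~+++~~~
~~+~+~~
t=3: ~~+~+~~
~~~~+~~
~~++~~~
~++~+~~
~~~~+~~
t=4: ~~~~++~
~~+~+~~
~++~+~~
~++~+~~
~++~++~
t=5: ~++~~~~
~++~+~~
~~~~++~
+~~~+~~
~++~~~~

1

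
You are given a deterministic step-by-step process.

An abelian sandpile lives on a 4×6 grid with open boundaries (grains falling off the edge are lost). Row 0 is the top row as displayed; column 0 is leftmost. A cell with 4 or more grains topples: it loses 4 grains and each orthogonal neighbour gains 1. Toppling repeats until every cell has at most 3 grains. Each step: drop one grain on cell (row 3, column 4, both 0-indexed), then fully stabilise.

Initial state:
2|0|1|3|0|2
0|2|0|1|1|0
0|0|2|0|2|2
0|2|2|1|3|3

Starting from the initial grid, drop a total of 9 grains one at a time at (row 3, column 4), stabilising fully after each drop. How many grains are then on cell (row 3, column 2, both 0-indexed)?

3

k=0  2|0|1|3|0|2
0|2|0|1|1|0
0|0|2|0|2|2
0|2|2|1|3|3
k=1  2|0|1|3|0|2
0|2|0|1|1|0
0|0|2|0|3|3
0|2|2|2|1|0
k=2  2|0|1|3|0|2
0|2|0|1|1|0
0|0|2|0|3|3
0|2|2|2|2|0
k=3  2|0|1|3|0|2
0|2|0|1|1|0
0|0|2|0|3|3
0|2|2|2|3|0
k=4  2|0|1|3|0|2
0|2|0|1|2|1
0|0|2|1|1|0
0|2|2|3|1|2
k=5  2|0|1|3|0|2
0|2|0|1|2|1
0|0|2|1|1|0
0|2|2|3|2|2
k=6  2|0|1|3|0|2
0|2|0|1|2|1
0|0|2|1|1|0
0|2|2|3|3|2
k=7  2|0|1|3|0|2
0|2|0|1|2|1
0|0|2|2|2|0
0|2|3|0|1|3
k=8  2|0|1|3|0|2
0|2|0|1|2|1
0|0|2|2|2|0
0|2|3|0|2|3
k=9  2|0|1|3|0|2
0|2|0|1|2|1
0|0|2|2|2|0
0|2|3|0|3|3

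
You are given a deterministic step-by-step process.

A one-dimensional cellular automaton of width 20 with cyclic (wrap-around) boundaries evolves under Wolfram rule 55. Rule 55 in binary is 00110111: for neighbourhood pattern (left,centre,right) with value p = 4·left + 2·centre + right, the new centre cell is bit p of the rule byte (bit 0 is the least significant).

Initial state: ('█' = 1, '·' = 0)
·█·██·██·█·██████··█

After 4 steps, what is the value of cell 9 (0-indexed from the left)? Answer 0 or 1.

0

k=0  ·█·██·██·█·██████··█
k=1  ███··█··███······███
k=2  ···█████···██████···
k=3  ███·····███······███
k=4  ···█████···██████···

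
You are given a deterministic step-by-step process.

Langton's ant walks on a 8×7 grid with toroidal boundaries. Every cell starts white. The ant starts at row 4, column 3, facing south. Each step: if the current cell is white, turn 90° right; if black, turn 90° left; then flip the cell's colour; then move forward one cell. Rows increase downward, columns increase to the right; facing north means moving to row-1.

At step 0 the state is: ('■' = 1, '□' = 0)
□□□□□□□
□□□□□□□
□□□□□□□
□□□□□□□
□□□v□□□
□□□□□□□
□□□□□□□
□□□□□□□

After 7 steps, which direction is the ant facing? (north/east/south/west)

west

k=0  □□□□□□□
□□□□□□□
□□□□□□□
□□□□□□□
□□□v□□□
□□□□□□□
□□□□□□□
□□□□□□□
k=1  □□□□□□□
□□□□□□□
□□□□□□□
□□□□□□□
□□<■□□□
□□□□□□□
□□□□□□□
□□□□□□□
k=2  □□□□□□□
□□□□□□□
□□□□□□□
□□^□□□□
□□■■□□□
□□□□□□□
□□□□□□□
□□□□□□□
k=3  □□□□□□□
□□□□□□□
□□□□□□□
□□■>□□□
□□■■□□□
□□□□□□□
□□□□□□□
□□□□□□□
k=4  □□□□□□□
□□□□□□□
□□□□□□□
□□■■□□□
□□■v□□□
□□□□□□□
□□□□□□□
□□□□□□□
k=5  □□□□□□□
□□□□□□□
□□□□□□□
□□■■□□□
□□■□>□□
□□□□□□□
□□□□□□□
□□□□□□□
k=6  □□□□□□□
□□□□□□□
□□□□□□□
□□■■□□□
□□■□■□□
□□□□v□□
□□□□□□□
□□□□□□□
k=7  □□□□□□□
□□□□□□□
□□□□□□□
□□■■□□□
□□■□■□□
□□□<■□□
□□□□□□□
□□□□□□□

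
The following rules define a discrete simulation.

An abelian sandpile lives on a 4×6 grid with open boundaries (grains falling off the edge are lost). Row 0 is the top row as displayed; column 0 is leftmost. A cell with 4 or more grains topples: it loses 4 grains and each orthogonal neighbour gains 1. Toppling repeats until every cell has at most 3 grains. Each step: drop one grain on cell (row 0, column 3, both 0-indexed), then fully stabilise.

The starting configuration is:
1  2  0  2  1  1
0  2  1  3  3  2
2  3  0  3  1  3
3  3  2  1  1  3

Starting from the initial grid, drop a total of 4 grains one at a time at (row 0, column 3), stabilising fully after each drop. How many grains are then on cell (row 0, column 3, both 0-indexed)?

gen 0: 1  2  0  2  1  1
0  2  1  3  3  2
2  3  0  3  1  3
3  3  2  1  1  3
gen 1: 1  2  0  3  1  1
0  2  1  3  3  2
2  3  0  3  1  3
3  3  2  1  1  3
gen 2: 1  2  1  1  3  1
0  2  2  2  0  3
2  3  1  0  3  3
3  3  2  2  1  3
gen 3: 1  2  1  2  3  1
0  2  2  2  0  3
2  3  1  0  3  3
3  3  2  2  1  3
gen 4: 1  2  1  3  3  1
0  2  2  2  0  3
2  3  1  0  3  3
3  3  2  2  1  3

3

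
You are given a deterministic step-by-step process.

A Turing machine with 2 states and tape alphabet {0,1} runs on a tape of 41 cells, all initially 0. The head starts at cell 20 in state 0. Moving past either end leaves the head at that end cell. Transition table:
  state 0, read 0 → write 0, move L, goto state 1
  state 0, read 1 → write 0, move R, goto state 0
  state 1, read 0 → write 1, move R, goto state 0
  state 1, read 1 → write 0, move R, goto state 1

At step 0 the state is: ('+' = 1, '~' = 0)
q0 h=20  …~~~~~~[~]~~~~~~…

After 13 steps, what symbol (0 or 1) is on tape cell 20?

0

step 0: q0 h=20  …~~~~~~[~]~~~~~~…
step 1: q1 h=19  …~~~~~~[~]~~~~~~…
step 2: q0 h=20  …~~~~~+[~]~~~~~~…
step 3: q1 h=19  …~~~~~~[+]~~~~~~…
step 4: q1 h=20  …~~~~~~[~]~~~~~~…
step 5: q0 h=21  …~~~~~+[~]~~~~~~…
step 6: q1 h=20  …~~~~~~[+]~~~~~~…
step 7: q1 h=21  …~~~~~~[~]~~~~~~…
step 8: q0 h=22  …~~~~~+[~]~~~~~~…
step 9: q1 h=21  …~~~~~~[+]~~~~~~…
step 10: q1 h=22  …~~~~~~[~]~~~~~~…
step 11: q0 h=23  …~~~~~+[~]~~~~~~…
step 12: q1 h=22  …~~~~~~[+]~~~~~~…
step 13: q1 h=23  …~~~~~~[~]~~~~~~…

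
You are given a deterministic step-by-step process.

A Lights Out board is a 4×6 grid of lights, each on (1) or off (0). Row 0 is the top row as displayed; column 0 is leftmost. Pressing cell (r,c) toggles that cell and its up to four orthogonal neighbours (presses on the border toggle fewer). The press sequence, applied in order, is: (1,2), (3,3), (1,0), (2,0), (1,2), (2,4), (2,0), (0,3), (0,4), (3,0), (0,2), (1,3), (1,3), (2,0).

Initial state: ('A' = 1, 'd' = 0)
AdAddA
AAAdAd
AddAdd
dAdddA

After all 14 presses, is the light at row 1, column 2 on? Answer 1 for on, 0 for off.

[0] AdAddA
AAAdAd
AddAdd
dAdddA
[1] AddddA
AddAAd
AdAAdd
dAdddA
[2] AddddA
AddAAd
AdAddd
dAAAAA
[3] dddddA
dAdAAd
ddAddd
dAAAAA
[4] dddddA
AAdAAd
AAAddd
AAAAAA
[5] ddAddA
AdAdAd
AAdddd
AAAAAA
[6] ddAddA
AdAddd
AAdAAA
AAAAdA
[7] ddAddA
ddAddd
dddAAA
dAAAdA
[8] dddAAA
ddAAdd
dddAAA
dAAAdA
[9] dddddd
ddAAAd
dddAAA
dAAAdA
[10] dddddd
ddAAAd
AddAAA
AdAAdA
[11] dAAAdd
dddAAd
AddAAA
AdAAdA
[12] dAAddd
ddAddd
AdddAA
AdAAdA
[13] dAAAdd
dddAAd
AddAAA
AdAAdA
[14] dAAAdd
AddAAd
dAdAAA
ddAAdA

0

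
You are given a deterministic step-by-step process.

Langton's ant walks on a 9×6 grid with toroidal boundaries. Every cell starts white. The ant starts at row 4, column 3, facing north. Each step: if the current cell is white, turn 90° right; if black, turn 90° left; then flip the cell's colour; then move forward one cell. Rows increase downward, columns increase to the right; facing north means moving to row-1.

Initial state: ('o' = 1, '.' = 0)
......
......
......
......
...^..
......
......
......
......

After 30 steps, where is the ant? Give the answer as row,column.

5,2

gen 0: ......
......
......
......
...^..
......
......
......
......
gen 1: ......
......
......
......
...o>.
......
......
......
......
gen 2: ......
......
......
......
...oo.
....v.
......
......
......
gen 3: ......
......
......
......
...oo.
...<o.
......
......
......
gen 4: ......
......
......
......
...^o.
...oo.
......
......
......
gen 5: ......
......
......
......
..<.o.
...oo.
......
......
......
gen 6: ......
......
......
..^...
..o.o.
...oo.
......
......
......
gen 7: ......
......
......
..o>..
..o.o.
...oo.
......
......
......
gen 8: ......
......
......
..oo..
..ovo.
...oo.
......
......
......
gen 9: ......
......
......
..oo..
..<oo.
...oo.
......
......
......
gen 10: ......
......
......
..oo..
...oo.
..voo.
......
......
......
gen 11: ......
......
......
..oo..
...oo.
.<ooo.
......
......
......
gen 12: ......
......
......
..oo..
.^.oo.
.oooo.
......
......
......
gen 13: ......
......
......
..oo..
.o>oo.
.oooo.
......
......
......
gen 14: ......
......
......
..oo..
.oooo.
.ovoo.
......
......
......
gen 15: ......
......
......
..oo..
.oooo.
.o.>o.
......
......
......
gen 16: ......
......
......
..oo..
.oo^o.
.o..o.
......
......
......
gen 17: ......
......
......
..oo..
.o<.o.
.o..o.
......
......
......
gen 18: ......
......
......
..oo..
.o..o.
.ov.o.
......
......
......
gen 19: ......
......
......
..oo..
.o..o.
.<o.o.
......
......
......
gen 20: ......
......
......
..oo..
.o..o.
..o.o.
.v....
......
......
gen 21: ......
......
......
..oo..
.o..o.
..o.o.
<o....
......
......
gen 22: ......
......
......
..oo..
.o..o.
^.o.o.
oo....
......
......
gen 23: ......
......
......
..oo..
.o..o.
o>o.o.
oo....
......
......
gen 24: ......
......
......
..oo..
.o..o.
ooo.o.
ov....
......
......
gen 25: ......
......
......
..oo..
.o..o.
ooo.o.
o.>...
......
......
gen 26: ......
......
......
..oo..
.o..o.
ooo.o.
o.o...
..v...
......
gen 27: ......
......
......
..oo..
.o..o.
ooo.o.
o.o...
.<o...
......
gen 28: ......
......
......
..oo..
.o..o.
ooo.o.
o^o...
.oo...
......
gen 29: ......
......
......
..oo..
.o..o.
ooo.o.
oo>...
.oo...
......
gen 30: ......
......
......
..oo..
.o..o.
oo^.o.
oo....
.oo...
......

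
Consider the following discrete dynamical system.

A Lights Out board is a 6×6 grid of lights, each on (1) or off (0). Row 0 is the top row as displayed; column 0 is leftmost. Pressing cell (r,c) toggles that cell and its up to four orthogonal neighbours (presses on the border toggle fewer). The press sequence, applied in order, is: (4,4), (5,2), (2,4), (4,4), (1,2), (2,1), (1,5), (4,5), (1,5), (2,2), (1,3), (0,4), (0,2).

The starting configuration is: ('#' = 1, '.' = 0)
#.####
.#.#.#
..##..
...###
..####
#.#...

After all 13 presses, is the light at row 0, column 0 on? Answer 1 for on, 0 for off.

gen 0: #.####
.#.#.#
..##..
...###
..####
#.#...
gen 1: #.####
.#.#.#
..##..
...#.#
..#...
#.#.#.
gen 2: #.####
.#.#.#
..##..
...#.#
......
##.##.
gen 3: #.####
.#.###
..#.##
...###
......
##.##.
gen 4: #.####
.#.###
..#.##
...#.#
...###
##.#..
gen 5: #..###
..#.##
....##
...#.#
...###
##.#..
gen 6: #..###
.##.##
###.##
.#.#.#
...###
##.#..
gen 7: #..##.
.##...
###.#.
.#.#.#
...###
##.#..
gen 8: #..##.
.##...
###.#.
.#.#..
...#..
##.#.#
gen 9: #..###
.##.##
###.##
.#.#..
...#..
##.#.#
gen 10: #..###
.#..##
#..###
.###..
...#..
##.#.#
gen 11: #...##
.###.#
#...##
.###..
...#..
##.#.#
gen 12: #..#..
.#####
#...##
.###..
...#..
##.#.#
gen 13: ###...
.#.###
#...##
.###..
...#..
##.#.#

1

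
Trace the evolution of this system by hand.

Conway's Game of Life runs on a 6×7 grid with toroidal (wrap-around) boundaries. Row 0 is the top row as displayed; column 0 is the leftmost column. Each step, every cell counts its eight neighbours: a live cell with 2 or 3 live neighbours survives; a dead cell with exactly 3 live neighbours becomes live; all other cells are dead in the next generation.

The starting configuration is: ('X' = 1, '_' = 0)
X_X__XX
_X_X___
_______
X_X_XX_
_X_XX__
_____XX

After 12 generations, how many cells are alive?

3

[0] X_X__XX
_X_X___
_______
X_X_XX_
_X_XX__
_____XX
[1] XXX_XX_
XXX___X
_XXXX__
_XX_XX_
XXXX___
_XXX___
[2] ____XX_
______X
____X_X
_____X_
X______
______X
[3] _____XX
____X_X
______X
_____XX
______X
_____XX
[4] X___X__
X_____X
X_____X
X____XX
X______
X______
[5] XX_____
_X___X_
_X_____
_X___X_
XX_____
XX____X
[6] __X____
_XX____
XXX____
_XX____
__X____
__X___X
[7] __XX___
X__X___
X__X___
X__X___
__XX___
_XXX___
[8] ____X__
_X_XX__
XXXXX_X
_X_XX__
____X__
_X__X__
[9] __X_XX_
_X_____
_______
_X_____
__X_XX_
___XXX_
[10] __X__X_
_______
_______
_______
__X__X_
__X___X
[11] _______
_______
_______
_______
_______
_XXX_XX
[12] __X____
_______
_______
_______
__X____
__X____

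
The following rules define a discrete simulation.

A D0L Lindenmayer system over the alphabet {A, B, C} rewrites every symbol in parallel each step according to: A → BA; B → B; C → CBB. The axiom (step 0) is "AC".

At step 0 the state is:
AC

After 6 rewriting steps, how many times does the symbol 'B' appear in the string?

0) AC
1) BACBB
2) BBACBBBB
3) BBBACBBBBBB
4) BBBBACBBBBBBBB
5) BBBBBACBBBBBBBBBB
6) BBBBBBACBBBBBBBBBBBB

18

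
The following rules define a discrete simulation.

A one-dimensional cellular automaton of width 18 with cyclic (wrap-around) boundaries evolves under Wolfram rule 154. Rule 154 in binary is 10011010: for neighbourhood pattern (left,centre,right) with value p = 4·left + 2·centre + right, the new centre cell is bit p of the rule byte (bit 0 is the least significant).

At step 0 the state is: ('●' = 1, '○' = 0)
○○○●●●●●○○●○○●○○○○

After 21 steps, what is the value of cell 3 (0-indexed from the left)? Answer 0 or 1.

step 0: ○○○●●●●●○○●○○●○○○○
step 1: ○○●●●●●○●●○●●○●○○○
step 2: ○●●●●●○○●○○●○○○●○○
step 3: ●●●●●○●●○●●○●○●○●○
step 4: ●●●●○○●○○●○○○○○○○○
step 5: ●●●○●●○●●○●○○○○○○●
step 6: ●●○○●○○●○○○●○○○○●●
step 7: ●○●●○●●○●○●○●○○●●●
step 8: ○○●○○●○○○○○○○●●●●●
step 9: ●●○●●○●○○○○○●●●●●○
step 10: ●○○●○○○●○○○●●●●●○○
step 11: ○●●○●○●○●○●●●●●○●●
step 12: ○●○○○○○○○○●●●●○○●○
step 13: ●○●○○○○○○●●●●○●●○●
step 14: ○○○●○○○○●●●●○○●○○●
step 15: ●○●○●○○●●●●○●●○●●○
step 16: ○○○○○●●●●●○○●○○●○○
step 17: ○○○○●●●●●○●●○●●○●○
step 18: ○○○●●●●●○○●○○●○○○●
step 19: ●○●●●●●○●●○●●○●○●○
step 20: ○○●●●●○○●○○●○○○○○○
step 21: ○●●●●○●●○●●○●○○○○○

1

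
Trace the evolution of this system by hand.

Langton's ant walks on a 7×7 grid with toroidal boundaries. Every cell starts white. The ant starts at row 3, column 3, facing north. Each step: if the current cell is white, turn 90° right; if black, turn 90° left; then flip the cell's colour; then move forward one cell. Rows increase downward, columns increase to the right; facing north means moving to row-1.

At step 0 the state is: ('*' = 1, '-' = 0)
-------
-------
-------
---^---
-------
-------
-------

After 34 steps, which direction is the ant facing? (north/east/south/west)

k=0  -------
-------
-------
---^---
-------
-------
-------
k=1  -------
-------
-------
---*>--
-------
-------
-------
k=2  -------
-------
-------
---**--
----v--
-------
-------
k=3  -------
-------
-------
---**--
---<*--
-------
-------
k=4  -------
-------
-------
---^*--
---**--
-------
-------
k=5  -------
-------
-------
--<-*--
---**--
-------
-------
k=6  -------
-------
--^----
--*-*--
---**--
-------
-------
k=7  -------
-------
--*>---
--*-*--
---**--
-------
-------
k=8  -------
-------
--**---
--*v*--
---**--
-------
-------
k=9  -------
-------
--**---
--<**--
---**--
-------
-------
k=10  -------
-------
--**---
---**--
--v**--
-------
-------
k=11  -------
-------
--**---
---**--
-<***--
-------
-------
k=12  -------
-------
--**---
-^-**--
-****--
-------
-------
k=13  -------
-------
--**---
-*>**--
-****--
-------
-------
k=14  -------
-------
--**---
-****--
-*v**--
-------
-------
k=15  -------
-------
--**---
-****--
-*->*--
-------
-------
k=16  -------
-------
--**---
-**^*--
-*--*--
-------
-------
k=17  -------
-------
--**---
-*<-*--
-*--*--
-------
-------
k=18  -------
-------
--**---
-*--*--
-*v-*--
-------
-------
k=19  -------
-------
--**---
-*--*--
-<*-*--
-------
-------
k=20  -------
-------
--**---
-*--*--
--*-*--
-v-----
-------
k=21  -------
-------
--**---
-*--*--
--*-*--
<*-----
-------
k=22  -------
-------
--**---
-*--*--
^-*-*--
**-----
-------
k=23  -------
-------
--**---
-*--*--
*>*-*--
**-----
-------
k=24  -------
-------
--**---
-*--*--
***-*--
*v-----
-------
k=25  -------
-------
--**---
-*--*--
***-*--
*->----
-------
k=26  -------
-------
--**---
-*--*--
***-*--
*-*----
--v----
k=27  -------
-------
--**---
-*--*--
***-*--
*-*----
-<*----
k=28  -------
-------
--**---
-*--*--
***-*--
*^*----
-**----
k=29  -------
-------
--**---
-*--*--
***-*--
**>----
-**----
k=30  -------
-------
--**---
-*--*--
**^-*--
**-----
-**----
k=31  -------
-------
--**---
-*--*--
*<--*--
**-----
-**----
k=32  -------
-------
--**---
-*--*--
*---*--
*v-----
-**----
k=33  -------
-------
--**---
-*--*--
*---*--
*->----
-**----
k=34  -------
-------
--**---
-*--*--
*---*--
*-*----
-*v----

south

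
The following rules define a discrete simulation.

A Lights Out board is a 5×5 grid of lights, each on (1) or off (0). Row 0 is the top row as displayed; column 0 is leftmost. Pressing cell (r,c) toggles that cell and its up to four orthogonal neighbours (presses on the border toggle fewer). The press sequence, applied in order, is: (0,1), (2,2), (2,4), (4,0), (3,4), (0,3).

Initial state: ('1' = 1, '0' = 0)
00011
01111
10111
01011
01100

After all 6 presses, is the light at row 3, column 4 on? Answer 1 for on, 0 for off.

1

0) 00011
01111
10111
01011
01100
1) 11111
00111
10111
01011
01100
2) 11111
00011
11001
01111
01100
3) 11111
00010
11010
01110
01100
4) 11111
00010
11010
11110
10100
5) 11111
00010
11011
11101
10101
6) 11000
00000
11011
11101
10101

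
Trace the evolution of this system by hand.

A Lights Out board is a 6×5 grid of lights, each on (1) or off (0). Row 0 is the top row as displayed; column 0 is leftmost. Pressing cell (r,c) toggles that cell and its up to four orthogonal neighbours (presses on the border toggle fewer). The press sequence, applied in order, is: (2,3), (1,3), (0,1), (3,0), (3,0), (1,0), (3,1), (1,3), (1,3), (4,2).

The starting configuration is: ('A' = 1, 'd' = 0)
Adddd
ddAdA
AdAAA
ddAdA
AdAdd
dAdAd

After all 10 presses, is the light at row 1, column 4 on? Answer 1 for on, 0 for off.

0

t=0: Adddd
ddAdA
AdAAA
ddAdA
AdAdd
dAdAd
t=1: Adddd
ddAAA
Adddd
ddAAA
AdAdd
dAdAd
t=2: AddAd
ddddd
AddAd
ddAAA
AdAdd
dAdAd
t=3: dAAAd
dAddd
AddAd
ddAAA
AdAdd
dAdAd
t=4: dAAAd
dAddd
dddAd
AAAAA
ddAdd
dAdAd
t=5: dAAAd
dAddd
AddAd
ddAAA
AdAdd
dAdAd
t=6: AAAAd
Adddd
dddAd
ddAAA
AdAdd
dAdAd
t=7: AAAAd
Adddd
dAdAd
AAdAA
AAAdd
dAdAd
t=8: AAAdd
AdAAA
dAddd
AAdAA
AAAdd
dAdAd
t=9: AAAAd
Adddd
dAdAd
AAdAA
AAAdd
dAdAd
t=10: AAAAd
Adddd
dAdAd
AAAAA
AddAd
dAAAd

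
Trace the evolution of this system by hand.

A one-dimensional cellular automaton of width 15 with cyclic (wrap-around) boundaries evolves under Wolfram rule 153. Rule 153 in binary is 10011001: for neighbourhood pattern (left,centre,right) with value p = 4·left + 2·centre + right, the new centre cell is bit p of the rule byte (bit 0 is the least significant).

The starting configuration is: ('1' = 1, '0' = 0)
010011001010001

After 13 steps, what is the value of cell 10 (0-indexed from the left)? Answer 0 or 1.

1

k=0  010011001010001
k=1  001010100001100
k=2  100000011101011
k=3  011111011000011
k=4  011110010111010
k=5  011101000110001
k=6  011000110101100
k=7  010110100001011
k=8  000100011100010
k=9  110011011011001
k=10  101010010010101
k=11  000001001000001
k=12  111100100111100
k=13  111010010111010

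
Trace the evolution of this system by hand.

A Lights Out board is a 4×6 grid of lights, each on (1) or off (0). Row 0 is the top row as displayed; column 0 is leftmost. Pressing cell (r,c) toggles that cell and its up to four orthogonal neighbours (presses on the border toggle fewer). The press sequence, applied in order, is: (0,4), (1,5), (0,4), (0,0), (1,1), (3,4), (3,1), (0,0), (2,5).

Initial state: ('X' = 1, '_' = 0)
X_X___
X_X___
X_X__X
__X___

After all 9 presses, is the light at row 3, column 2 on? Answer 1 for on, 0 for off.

0) X_X___
X_X___
X_X__X
__X___
1) X_XXXX
X_X_X_
X_X__X
__X___
2) X_XXX_
X_X__X
X_X___
__X___
3) X_X__X
X_X_XX
X_X___
__X___
4) _XX__X
__X_XX
X_X___
__X___
5) __X__X
XX__XX
XXX___
__X___
6) __X__X
XX__XX
XXX_X_
__XXXX
7) __X__X
XX__XX
X_X_X_
XX_XXX
8) XXX__X
_X__XX
X_X_X_
XX_XXX
9) XXX__X
_X__X_
X_X__X
XX_XX_

0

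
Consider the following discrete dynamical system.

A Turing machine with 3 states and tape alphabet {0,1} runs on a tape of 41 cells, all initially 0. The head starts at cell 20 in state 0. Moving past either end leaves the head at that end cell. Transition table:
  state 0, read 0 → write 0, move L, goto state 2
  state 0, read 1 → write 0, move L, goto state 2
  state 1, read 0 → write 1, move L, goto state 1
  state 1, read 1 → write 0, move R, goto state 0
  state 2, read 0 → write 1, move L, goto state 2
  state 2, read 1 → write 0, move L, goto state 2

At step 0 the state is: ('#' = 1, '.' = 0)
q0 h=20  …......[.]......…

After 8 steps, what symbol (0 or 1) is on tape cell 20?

0

gen 0: q0 h=20  …......[.]......…
gen 1: q2 h=19  …......[.]......…
gen 2: q2 h=18  …......[.]#.....…
gen 3: q2 h=17  …......[.]##....…
gen 4: q2 h=16  …......[.]###...…
gen 5: q2 h=15  …......[.]####..…
gen 6: q2 h=14  …......[.]#####.…
gen 7: q2 h=13  …......[.]######…
gen 8: q2 h=12  …......[.]######…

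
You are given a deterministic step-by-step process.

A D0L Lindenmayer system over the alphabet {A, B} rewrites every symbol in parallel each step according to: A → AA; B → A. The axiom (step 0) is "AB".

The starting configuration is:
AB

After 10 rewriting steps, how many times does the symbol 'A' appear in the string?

1536

t=0: AB
t=1: AAA
t=2: AAAAAA
t=3: AAAAAAAAAAAA
t=4: AAAAAAAAAAAAAAAAAAAAAAAA
t=5: AAAAAAAAAAAAAAAAAAAAAAAAAAAAAAAAAAAAAAAAAAAAAAAA
t=6: AAAAAAAAAAAAAAAAAAAAAAAAAAAAAAAAAAAAAAAAAAAAAAAAAAAAAAAAAAAAAAAAAAAAAAAAAAAAAAAAAAAAAAAAAAAAAAAA
t=7: AAAAAAAAAAAAAAAAAAAAAAAAAAAAAAAAAAAAAAAAAAAAAAAAAAAAAAAAAA…AAAAAAAAAAAAAAAAAAAAAAAAAAAAAAAAAAAAAAAAAAAAAAAAAAAAAAAAAA  (len 192)
t=8: AAAAAAAAAAAAAAAAAAAAAAAAAAAAAAAAAAAAAAAAAAAAAAAAAAAAAAAAAA…AAAAAAAAAAAAAAAAAAAAAAAAAAAAAAAAAAAAAAAAAAAAAAAAAAAAAAAAAA  (len 384)
t=9: AAAAAAAAAAAAAAAAAAAAAAAAAAAAAAAAAAAAAAAAAAAAAAAAAAAAAAAAAA…AAAAAAAAAAAAAAAAAAAAAAAAAAAAAAAAAAAAAAAAAAAAAAAAAAAAAAAAAA  (len 768)
t=10: AAAAAAAAAAAAAAAAAAAAAAAAAAAAAAAAAAAAAAAAAAAAAAAAAAAAAAAAAA…AAAAAAAAAAAAAAAAAAAAAAAAAAAAAAAAAAAAAAAAAAAAAAAAAAAAAAAAAA  (len 1536)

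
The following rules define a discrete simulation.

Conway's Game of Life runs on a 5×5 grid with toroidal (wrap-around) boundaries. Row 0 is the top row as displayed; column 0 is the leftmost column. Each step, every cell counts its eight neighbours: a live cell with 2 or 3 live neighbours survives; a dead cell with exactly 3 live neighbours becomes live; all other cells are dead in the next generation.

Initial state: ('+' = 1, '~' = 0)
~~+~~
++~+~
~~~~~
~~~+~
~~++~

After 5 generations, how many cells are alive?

step 0: ~~+~~
++~+~
~~~~~
~~~+~
~~++~
step 1: ~~~~+
~++~~
~~+~+
~~++~
~~++~
step 2: ~+~~~
+++~~
~~~~~
~+~~+
~~+~+
step 3: ~~~+~
+++~~
~~+~~
+~~+~
~+++~
step 4: +~~++
~+++~
+~+++
~~~++
~+~+~
step 5: +~~~~
~~~~~
+~~~~
~+~~~
~~~~~

3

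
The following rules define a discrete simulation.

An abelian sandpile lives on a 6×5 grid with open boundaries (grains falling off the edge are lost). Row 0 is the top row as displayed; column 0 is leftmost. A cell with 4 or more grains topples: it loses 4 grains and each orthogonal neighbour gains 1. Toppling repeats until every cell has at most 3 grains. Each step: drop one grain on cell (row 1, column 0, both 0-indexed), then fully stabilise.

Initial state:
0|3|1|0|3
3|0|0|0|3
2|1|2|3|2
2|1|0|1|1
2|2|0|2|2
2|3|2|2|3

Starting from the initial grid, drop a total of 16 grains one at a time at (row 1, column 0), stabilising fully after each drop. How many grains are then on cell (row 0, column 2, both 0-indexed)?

[0] 0|3|1|0|3
3|0|0|0|3
2|1|2|3|2
2|1|0|1|1
2|2|0|2|2
2|3|2|2|3
[1] 1|3|1|0|3
0|1|0|0|3
3|1|2|3|2
2|1|0|1|1
2|2|0|2|2
2|3|2|2|3
[2] 1|3|1|0|3
1|1|0|0|3
3|1|2|3|2
2|1|0|1|1
2|2|0|2|2
2|3|2|2|3
[3] 1|3|1|0|3
2|1|0|0|3
3|1|2|3|2
2|1|0|1|1
2|2|0|2|2
2|3|2|2|3
[4] 1|3|1|0|3
3|1|0|0|3
3|1|2|3|2
2|1|0|1|1
2|2|0|2|2
2|3|2|2|3
[5] 2|3|1|0|3
1|2|0|0|3
0|2|2|3|2
3|1|0|1|1
2|2|0|2|2
2|3|2|2|3
[6] 2|3|1|0|3
2|2|0|0|3
0|2|2|3|2
3|1|0|1|1
2|2|0|2|2
2|3|2|2|3
[7] 2|3|1|0|3
3|2|0|0|3
0|2|2|3|2
3|1|0|1|1
2|2|0|2|2
2|3|2|2|3
[8] 3|3|1|0|3
0|3|0|0|3
1|2|2|3|2
3|1|0|1|1
2|2|0|2|2
2|3|2|2|3
[9] 3|3|1|0|3
1|3|0|0|3
1|2|2|3|2
3|1|0|1|1
2|2|0|2|2
2|3|2|2|3
[10] 3|3|1|0|3
2|3|0|0|3
1|2|2|3|2
3|1|0|1|1
2|2|0|2|2
2|3|2|2|3
[11] 3|3|1|0|3
3|3|0|0|3
1|2|2|3|2
3|1|0|1|1
2|2|0|2|2
2|3|2|2|3
[12] 1|1|2|0|3
2|1|1|0|3
2|3|2|3|2
3|1|0|1|1
2|2|0|2|2
2|3|2|2|3
[13] 1|1|2|0|3
3|1|1|0|3
2|3|2|3|2
3|1|0|1|1
2|2|0|2|2
2|3|2|2|3
[14] 2|1|2|0|3
0|2|1|0|3
3|3|2|3|2
3|1|0|1|1
2|2|0|2|2
2|3|2|2|3
[15] 2|1|2|0|3
1|2|1|0|3
3|3|2|3|2
3|1|0|1|1
2|2|0|2|2
2|3|2|2|3
[16] 2|1|2|0|3
2|2|1|0|3
3|3|2|3|2
3|1|0|1|1
2|2|0|2|2
2|3|2|2|3

2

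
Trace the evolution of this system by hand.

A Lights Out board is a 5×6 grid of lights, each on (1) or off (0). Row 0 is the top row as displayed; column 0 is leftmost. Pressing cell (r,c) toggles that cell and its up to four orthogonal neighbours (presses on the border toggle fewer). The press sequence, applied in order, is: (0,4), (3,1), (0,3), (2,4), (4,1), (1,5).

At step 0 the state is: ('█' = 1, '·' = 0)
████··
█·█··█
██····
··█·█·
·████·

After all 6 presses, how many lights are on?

step 0: ████··
█·█··█
██····
··█·█·
·████·
step 1: ███·██
█·█·██
██····
··█·█·
·████·
step 2: ███·██
█·█·██
█·····
██··█·
··███·
step 3: ██·█·█
█·████
█·····
██··█·
··███·
step 4: ██·█·█
█·██·█
█··███
██····
··███·
step 5: ██·█·█
█·██·█
█··███
█·····
██·██·
step 6: ██·█··
█·███·
█··██·
█·····
██·██·

15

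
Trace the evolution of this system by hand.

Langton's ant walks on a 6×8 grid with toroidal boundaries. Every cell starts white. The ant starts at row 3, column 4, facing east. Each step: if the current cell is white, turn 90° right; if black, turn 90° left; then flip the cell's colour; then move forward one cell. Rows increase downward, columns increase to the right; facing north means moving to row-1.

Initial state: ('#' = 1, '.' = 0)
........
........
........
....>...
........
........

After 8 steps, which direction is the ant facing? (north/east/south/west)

0) ........
........
........
....>...
........
........
1) ........
........
........
....#...
....v...
........
2) ........
........
........
....#...
...<#...
........
3) ........
........
........
...^#...
...##...
........
4) ........
........
........
...#>...
...##...
........
5) ........
........
....^...
...#....
...##...
........
6) ........
........
....#>..
...#....
...##...
........
7) ........
........
....##..
...#.v..
...##...
........
8) ........
........
....##..
...#<#..
...##...
........

west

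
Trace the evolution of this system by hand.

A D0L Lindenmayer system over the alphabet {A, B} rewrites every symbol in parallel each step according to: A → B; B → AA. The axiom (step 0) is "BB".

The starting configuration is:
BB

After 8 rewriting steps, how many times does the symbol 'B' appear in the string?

32

t=0: BB
t=1: AAAA
t=2: BBBB
t=3: AAAAAAAA
t=4: BBBBBBBB
t=5: AAAAAAAAAAAAAAAA
t=6: BBBBBBBBBBBBBBBB
t=7: AAAAAAAAAAAAAAAAAAAAAAAAAAAAAAAA
t=8: BBBBBBBBBBBBBBBBBBBBBBBBBBBBBBBB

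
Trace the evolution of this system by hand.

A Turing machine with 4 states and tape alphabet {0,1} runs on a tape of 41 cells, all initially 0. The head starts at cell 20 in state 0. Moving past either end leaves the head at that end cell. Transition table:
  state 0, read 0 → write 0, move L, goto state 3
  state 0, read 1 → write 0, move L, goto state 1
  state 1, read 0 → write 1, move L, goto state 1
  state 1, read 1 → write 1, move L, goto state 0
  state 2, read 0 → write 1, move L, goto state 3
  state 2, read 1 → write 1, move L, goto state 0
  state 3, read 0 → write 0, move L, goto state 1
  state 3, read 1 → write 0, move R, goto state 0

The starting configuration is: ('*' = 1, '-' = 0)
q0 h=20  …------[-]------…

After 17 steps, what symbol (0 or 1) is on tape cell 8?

0) q0 h=20  …------[-]------…
1) q3 h=19  …------[-]------…
2) q1 h=18  …------[-]------…
3) q1 h=17  …------[-]*-----…
4) q1 h=16  …------[-]**----…
5) q1 h=15  …------[-]***---…
6) q1 h=14  …------[-]****--…
7) q1 h=13  …------[-]*****-…
8) q1 h=12  …------[-]******…
9) q1 h=11  …------[-]******…
10) q1 h=10  …------[-]******…
11) q1 h= 9  …------[-]******…
12) q1 h= 8  …------[-]******…
13) q1 h= 7  …------[-]******…
14) q1 h= 6  |------[-]******…
15) q1 h= 5  |-----[-]******…
16) q1 h= 4  |----[-]******…
17) q1 h= 3  |---[-]******…

1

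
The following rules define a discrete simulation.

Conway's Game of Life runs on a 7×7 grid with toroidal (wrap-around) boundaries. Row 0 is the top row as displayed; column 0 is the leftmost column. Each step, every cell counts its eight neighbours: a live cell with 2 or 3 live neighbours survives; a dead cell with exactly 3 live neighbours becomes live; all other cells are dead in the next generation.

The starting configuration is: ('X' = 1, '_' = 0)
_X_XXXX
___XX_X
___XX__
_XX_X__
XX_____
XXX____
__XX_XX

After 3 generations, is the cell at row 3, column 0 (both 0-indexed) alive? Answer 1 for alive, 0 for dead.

gen 0: _X_XXXX
___XX_X
___XX__
_XX_X__
XX_____
XXX____
__XX_XX
gen 1: _______
X_____X
_______
XXX_X__
___X___
___X___
_______
gen 2: _______
_______
______X
_XXX___
_X_XX__
_______
_______
gen 3: _______
_______
__X____
XX_XX__
_X_XX__
_______
_______

1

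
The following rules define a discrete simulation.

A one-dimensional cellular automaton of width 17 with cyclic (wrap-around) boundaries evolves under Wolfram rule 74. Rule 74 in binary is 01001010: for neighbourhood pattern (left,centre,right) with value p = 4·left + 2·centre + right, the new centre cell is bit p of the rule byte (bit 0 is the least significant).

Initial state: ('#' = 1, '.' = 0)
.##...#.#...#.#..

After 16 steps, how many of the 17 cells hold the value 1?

gen 0: .##...#.#...#.#..
gen 1: ###..#.....#.....
gen 2: #.#.#.....#.....#
gen 3: #........#.....##
gen 4: #.......#.....##.
gen 5: .......#.....###.
gen 6: ......#.....##.#.
gen 7: .....#.....###...
gen 8: ....#.....##.#...
gen 9: ...#.....###.....
gen 10: ..#.....##.#.....
gen 11: .#.....###.......
gen 12: #.....##.#.......
gen 13: .....###........#
gen 14: ....##.#.......#.
gen 15: ...###........#..
gen 16: ..##.#.......#...

4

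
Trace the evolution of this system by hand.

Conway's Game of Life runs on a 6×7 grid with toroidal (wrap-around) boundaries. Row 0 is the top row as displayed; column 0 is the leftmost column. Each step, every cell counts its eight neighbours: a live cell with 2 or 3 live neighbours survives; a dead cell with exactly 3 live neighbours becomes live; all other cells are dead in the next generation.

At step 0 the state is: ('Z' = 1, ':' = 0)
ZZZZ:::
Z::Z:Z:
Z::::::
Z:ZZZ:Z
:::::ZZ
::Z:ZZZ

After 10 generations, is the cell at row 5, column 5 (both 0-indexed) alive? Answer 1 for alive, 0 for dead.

1

t=0: ZZZZ:::
Z::Z:Z:
Z::::::
Z:ZZZ:Z
:::::ZZ
::Z:ZZZ
t=1: Z::::::
Z::ZZ::
Z:Z::Z:
ZZ:ZZ::
:ZZ::::
::Z:Z::
t=2: :Z::Z::
Z::ZZ::
Z:Z::Z:
Z::ZZ:Z
Z:::Z::
::ZZ:::
t=3: :Z::Z::
Z:ZZZZZ
Z:Z::Z:
Z::ZZ::
ZZZ:ZZZ
:ZZZZ::
t=4: ::::::Z
Z:Z::::
Z:Z::::
:::::::
::::::Z
::::::Z
t=5: Z:::::Z
Z:::::Z
:::::::
:::::::
:::::::
Z::::ZZ
t=6: :Z:::::
Z:::::Z
:::::::
:::::::
::::::Z
Z::::Z:
t=7: :Z:::::
Z::::::
:::::::
:::::::
::::::Z
Z:::::Z
t=8: :Z::::Z
:::::::
:::::::
:::::::
Z:::::Z
Z:::::Z
t=9: ::::::Z
:::::::
:::::::
:::::::
Z:::::Z
:Z:::Z:
t=10: :::::::
:::::::
:::::::
:::::::
Z:::::Z
:::::Z:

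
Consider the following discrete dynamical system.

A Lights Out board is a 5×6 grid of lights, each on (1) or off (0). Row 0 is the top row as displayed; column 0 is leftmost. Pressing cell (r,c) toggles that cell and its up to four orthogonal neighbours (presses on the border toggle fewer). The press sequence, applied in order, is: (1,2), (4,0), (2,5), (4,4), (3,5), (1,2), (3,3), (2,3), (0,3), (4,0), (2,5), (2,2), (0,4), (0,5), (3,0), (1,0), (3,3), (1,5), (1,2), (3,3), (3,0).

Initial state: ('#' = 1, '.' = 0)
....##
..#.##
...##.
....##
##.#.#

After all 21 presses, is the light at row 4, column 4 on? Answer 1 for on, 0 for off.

1

[0] ....##
..#.##
...##.
....##
##.#.#
[1] ..#.##
.#.###
..###.
....##
##.#.#
[2] ..#.##
.#.###
..###.
#...##
...#.#
[3] ..#.##
.#.##.
..##.#
#...#.
...#.#
[4] ..#.##
.#.##.
..##.#
#.....
....#.
[5] ..#.##
.#.##.
..##..
#...##
....##
[6] ....##
..#.#.
...#..
#...##
....##
[7] ....##
..#.#.
......
#.##.#
...###
[8] ....##
..###.
..###.
#.#..#
...###
[9] ..##.#
..#.#.
..###.
#.#..#
...###
[10] ..##.#
..#.#.
..###.
..#..#
##.###
[11] ..##.#
..#.##
..##.#
..#...
##.###
[12] ..##.#
....##
.#...#
......
##.###
[13] ..#.#.
.....#
.#...#
......
##.###
[14] ..#..#
......
.#...#
......
##.###
[15] ..#..#
......
##...#
##....
.#.###
[16] #.#..#
##....
.#...#
##....
.#.###
[17] #.#..#
##....
.#.#.#
#####.
.#..##
[18] #.#...
##..##
.#.#..
#####.
.#..##
[19] #.....
#.####
.###..
#####.
.#..##
[20] #.....
#.####
.##...
##....
.#.###
[21] #.....
#.####
###...
......
##.###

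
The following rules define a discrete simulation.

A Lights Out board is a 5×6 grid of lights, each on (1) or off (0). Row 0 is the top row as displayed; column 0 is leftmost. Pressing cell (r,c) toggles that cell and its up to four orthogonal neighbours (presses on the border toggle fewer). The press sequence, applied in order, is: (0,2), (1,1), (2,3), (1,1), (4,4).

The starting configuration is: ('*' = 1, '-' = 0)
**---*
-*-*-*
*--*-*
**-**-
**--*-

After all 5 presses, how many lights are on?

t=0: **---*
-*-*-*
*--*-*
**-**-
**--*-
t=1: *-**-*
-***-*
*--*-*
**-**-
**--*-
t=2: ****-*
*--*-*
**-*-*
**-**-
**--*-
t=3: ****-*
*----*
***-**
**--*-
**--*-
t=4: *-**-*
-**--*
*-*-**
**--*-
**--*-
t=5: *-**-*
-**--*
*-*-**
**----
**-*-*

17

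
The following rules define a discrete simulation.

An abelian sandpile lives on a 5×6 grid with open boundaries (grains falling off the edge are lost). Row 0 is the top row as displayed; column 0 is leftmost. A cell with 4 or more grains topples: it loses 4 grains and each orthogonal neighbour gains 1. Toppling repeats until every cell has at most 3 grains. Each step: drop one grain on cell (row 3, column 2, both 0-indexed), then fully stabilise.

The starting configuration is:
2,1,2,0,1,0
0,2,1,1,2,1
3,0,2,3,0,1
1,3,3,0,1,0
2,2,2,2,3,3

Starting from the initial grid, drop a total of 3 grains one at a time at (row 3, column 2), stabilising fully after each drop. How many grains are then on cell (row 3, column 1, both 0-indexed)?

0

gen 0: 2,1,2,0,1,0
0,2,1,1,2,1
3,0,2,3,0,1
1,3,3,0,1,0
2,2,2,2,3,3
gen 1: 2,1,2,0,1,0
0,2,1,1,2,1
3,1,3,3,0,1
2,0,1,1,1,0
2,3,3,2,3,3
gen 2: 2,1,2,0,1,0
0,2,1,1,2,1
3,1,3,3,0,1
2,0,2,1,1,0
2,3,3,2,3,3
gen 3: 2,1,2,0,1,0
0,2,1,1,2,1
3,1,3,3,0,1
2,0,3,1,1,0
2,3,3,2,3,3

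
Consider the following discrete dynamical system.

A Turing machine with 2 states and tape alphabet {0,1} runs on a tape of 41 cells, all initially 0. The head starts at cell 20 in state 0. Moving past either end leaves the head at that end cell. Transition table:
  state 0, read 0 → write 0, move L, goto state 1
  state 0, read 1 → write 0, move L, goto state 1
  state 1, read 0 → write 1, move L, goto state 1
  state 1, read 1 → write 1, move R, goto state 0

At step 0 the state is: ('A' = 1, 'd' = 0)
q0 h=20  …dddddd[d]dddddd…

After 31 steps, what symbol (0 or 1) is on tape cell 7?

1

step 0: q0 h=20  …dddddd[d]dddddd…
step 1: q1 h=19  …dddddd[d]dddddd…
step 2: q1 h=18  …dddddd[d]Addddd…
step 3: q1 h=17  …dddddd[d]AAdddd…
step 4: q1 h=16  …dddddd[d]AAAddd…
step 5: q1 h=15  …dddddd[d]AAAAdd…
step 6: q1 h=14  …dddddd[d]AAAAAd…
step 7: q1 h=13  …dddddd[d]AAAAAA…
step 8: q1 h=12  …dddddd[d]AAAAAA…
step 9: q1 h=11  …dddddd[d]AAAAAA…
step 10: q1 h=10  …dddddd[d]AAAAAA…
step 11: q1 h= 9  …dddddd[d]AAAAAA…
step 12: q1 h= 8  …dddddd[d]AAAAAA…
step 13: q1 h= 7  …dddddd[d]AAAAAA…
step 14: q1 h= 6  |dddddd[d]AAAAAA…
step 15: q1 h= 5  |ddddd[d]AAAAAA…
step 16: q1 h= 4  |dddd[d]AAAAAA…
step 17: q1 h= 3  |ddd[d]AAAAAA…
step 18: q1 h= 2  |dd[d]AAAAAA…
step 19: q1 h= 1  |d[d]AAAAAA…
step 20: q1 h= 0  |[d]AAAAAA…
step 21: q1 h= 0  |[A]AAAAAA…
step 22: q0 h= 1  |A[A]AAAAAA…
step 23: q1 h= 0  |[A]dAAAAA…
step 24: q0 h= 1  |A[d]AAAAAA…
step 25: q1 h= 0  |[A]dAAAAA…
step 26: q0 h= 1  |A[d]AAAAAA…
step 27: q1 h= 0  |[A]dAAAAA…
step 28: q0 h= 1  |A[d]AAAAAA…
step 29: q1 h= 0  |[A]dAAAAA…
step 30: q0 h= 1  |A[d]AAAAAA…
step 31: q1 h= 0  |[A]dAAAAA…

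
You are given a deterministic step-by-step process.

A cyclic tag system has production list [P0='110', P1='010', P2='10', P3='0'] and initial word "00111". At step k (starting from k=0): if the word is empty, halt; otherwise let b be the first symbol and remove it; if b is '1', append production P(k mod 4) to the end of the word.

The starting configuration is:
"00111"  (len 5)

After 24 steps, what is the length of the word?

k=0  "00111"  (len 5)
k=1  "0111"  (len 4)
k=2  "111"  (len 3)
k=3  "1110"  (len 4)
k=4  "1100"  (len 4)
k=5  "100110"  (len 6)
k=6  "00110010"  (len 8)
k=7  "0110010"  (len 7)
k=8  "110010"  (len 6)
k=9  "10010110"  (len 8)
k=10  "0010110010"  (len 10)
k=11  "010110010"  (len 9)
k=12  "10110010"  (len 8)
k=13  "0110010110"  (len 10)
k=14  "110010110"  (len 9)
k=15  "1001011010"  (len 10)
k=16  "0010110100"  (len 10)
k=17  "010110100"  (len 9)
k=18  "10110100"  (len 8)
k=19  "011010010"  (len 9)
k=20  "11010010"  (len 8)
k=21  "1010010110"  (len 10)
k=22  "010010110010"  (len 12)
k=23  "10010110010"  (len 11)
k=24  "00101100100"  (len 11)

11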